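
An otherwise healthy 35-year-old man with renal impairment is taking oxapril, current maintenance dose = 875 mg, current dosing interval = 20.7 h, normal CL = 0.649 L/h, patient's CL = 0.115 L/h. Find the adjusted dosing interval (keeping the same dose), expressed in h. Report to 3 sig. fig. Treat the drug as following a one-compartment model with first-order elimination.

117 h

To keep the same average steady-state level, dosing rate must scale with clearance.
CL ratio = 0.115 / 0.649 = 0.1772
New interval (same dose) = 20.7 / 0.1772 = 116.8 h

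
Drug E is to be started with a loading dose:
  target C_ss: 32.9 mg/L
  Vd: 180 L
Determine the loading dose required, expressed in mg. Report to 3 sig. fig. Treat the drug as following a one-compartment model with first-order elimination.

5920 mg

LD = Css × Vd = 32.9 × 180 = 5922 mg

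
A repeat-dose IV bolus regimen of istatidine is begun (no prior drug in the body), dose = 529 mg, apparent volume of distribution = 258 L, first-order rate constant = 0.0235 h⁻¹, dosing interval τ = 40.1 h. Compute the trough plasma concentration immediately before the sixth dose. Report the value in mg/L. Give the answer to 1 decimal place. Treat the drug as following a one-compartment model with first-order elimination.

C₀ per dose = Dose / Vd = 529 / 258 = 2.050 mg/L
Fraction remaining after one interval: r = e^(−kτ) = e^(−0.02350 × 40.1) = 0.3897
Before dose 6, 5 doses have been given (aged 1τ, 2τ, 3τ, 4τ, 5τ).
C_trough = C₀ × (r + r² + … + r^5) = C₀ × r(1−r^5)/(1−r)
        = 2.050 × 0.3897 × (1 − 0.008988) / (1 − 0.3897) = 1.297 mg/L

1.3 mg/L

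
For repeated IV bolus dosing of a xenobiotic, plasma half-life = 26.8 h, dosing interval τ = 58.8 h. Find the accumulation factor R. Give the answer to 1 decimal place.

k = ln2 / t½ = 0.693147 / 26.8 = 0.02586 h⁻¹
e^(−kτ) = e^(−0.02586 × 58.8) = 0.2186
Accumulation ratio R = 1 / (1 − e^(−kτ)) = 1 / (1 − 0.2186) = 1.280

1.3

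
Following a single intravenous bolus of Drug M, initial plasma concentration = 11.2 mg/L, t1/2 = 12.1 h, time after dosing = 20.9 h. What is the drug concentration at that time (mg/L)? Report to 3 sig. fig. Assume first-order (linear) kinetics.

k = ln2 / t½ = 0.693147 / 12.1 = 0.05728 h⁻¹
C = C₀ · e^(−k·t) = 11.20 × e^(−0.05728 × 20.9)
  = 11.20 × 0.3021 = 3.384 mg/L

3.38 mg/L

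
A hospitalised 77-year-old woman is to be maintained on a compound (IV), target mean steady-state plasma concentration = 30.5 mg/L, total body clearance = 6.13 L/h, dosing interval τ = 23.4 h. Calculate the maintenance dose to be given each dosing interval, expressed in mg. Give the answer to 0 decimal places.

At steady state, Dose/τ = Css × CL.
Dose = Css × CL × τ = 30.5 × 6.130 × 23.4 = 4375 mg

4375 mg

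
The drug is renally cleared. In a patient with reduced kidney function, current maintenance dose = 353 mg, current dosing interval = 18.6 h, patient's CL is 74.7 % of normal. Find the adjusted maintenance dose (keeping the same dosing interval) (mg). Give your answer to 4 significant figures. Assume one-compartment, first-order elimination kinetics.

263.7 mg

To keep the same average steady-state level, dosing rate must scale with clearance.
CL ratio = 74.7 / 100 = 0.7470
New dose (same interval) = 353 × 0.7470 = 263.7 mg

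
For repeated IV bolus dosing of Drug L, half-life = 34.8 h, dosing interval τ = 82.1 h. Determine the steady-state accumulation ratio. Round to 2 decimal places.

k = ln2 / t½ = 0.693147 / 34.8 = 0.01992 h⁻¹
e^(−kτ) = e^(−0.01992 × 82.1) = 0.1949
Accumulation ratio R = 1 / (1 − e^(−kτ)) = 1 / (1 − 0.1949) = 1.242

1.24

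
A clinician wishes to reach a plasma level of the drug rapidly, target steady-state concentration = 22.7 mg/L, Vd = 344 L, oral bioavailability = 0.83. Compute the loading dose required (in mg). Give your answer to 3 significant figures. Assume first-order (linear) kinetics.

9410 mg

LD = Css × Vd / F = 22.7 × 344 / 0.83 = 9408 mg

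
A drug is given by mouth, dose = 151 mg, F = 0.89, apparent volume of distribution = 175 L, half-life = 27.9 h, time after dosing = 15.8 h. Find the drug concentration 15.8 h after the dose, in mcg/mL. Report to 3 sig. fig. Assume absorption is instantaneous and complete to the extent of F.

0.519 mcg/mL

Amount reaching circulation = F × Dose = 0.89 × 151.0 = 134.4 mg
C₀ = F·Dose / Vd = 134.4 / 175 = 0.7680 mg/L
k = ln2 / t½ = 0.693147 / 27.9 = 0.02484 h⁻¹
C = C₀ · e^(−k·t) = 0.7680 × e^(−0.02484 × 15.8)
  = 0.7680 × 0.6754 = 0.5187 mg/L
(0.5187 mg/L = 0.5187 mcg/mL)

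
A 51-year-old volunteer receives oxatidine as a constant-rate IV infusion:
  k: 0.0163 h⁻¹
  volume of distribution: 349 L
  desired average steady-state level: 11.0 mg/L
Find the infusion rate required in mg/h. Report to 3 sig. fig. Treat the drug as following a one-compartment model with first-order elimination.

62.6 mg/h

CL = k × Vd = 0.01630 × 349 = 5.689 L/h
At steady state, infusion rate R₀ = Css × CL = 11.0 × 5.689 = 62.58 mg/h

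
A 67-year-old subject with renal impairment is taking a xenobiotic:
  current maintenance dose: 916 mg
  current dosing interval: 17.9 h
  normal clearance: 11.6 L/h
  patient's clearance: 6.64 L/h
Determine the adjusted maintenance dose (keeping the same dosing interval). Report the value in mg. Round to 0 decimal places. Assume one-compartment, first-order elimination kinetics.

524 mg

To keep the same average steady-state level, dosing rate must scale with clearance.
CL ratio = 6.64 / 11.6 = 0.5724
New dose (same interval) = 916 × 0.5724 = 524.3 mg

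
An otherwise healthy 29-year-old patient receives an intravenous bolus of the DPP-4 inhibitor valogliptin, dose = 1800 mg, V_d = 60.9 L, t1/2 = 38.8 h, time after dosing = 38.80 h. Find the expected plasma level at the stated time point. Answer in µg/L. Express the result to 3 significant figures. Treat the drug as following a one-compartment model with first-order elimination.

C₀ = Dose / Vd = 1800 / 60.9 = 29.56 mg/L
k = ln2 / t½ = 0.693147 / 38.8 = 0.01786 h⁻¹
t / t½ = 38.80 / 38.8 = 1 half-lives
C = C₀ × (1/2)^1 = 29.56 × 0.5000 = 14.78 mg/L
Convert: 14.78 mg/L × 1000 = 14780 µg/L

14800 µg/L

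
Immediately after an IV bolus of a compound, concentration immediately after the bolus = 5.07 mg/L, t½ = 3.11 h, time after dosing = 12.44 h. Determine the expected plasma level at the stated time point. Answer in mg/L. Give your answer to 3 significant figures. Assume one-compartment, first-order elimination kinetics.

k = ln2 / t½ = 0.693147 / 3.11 = 0.2229 h⁻¹
t / t½ = 12.44 / 3.11 = 4 half-lives
C = C₀ × (1/2)^4 = 5.070 × 0.06250 = 0.3169 mg/L

0.317 mg/L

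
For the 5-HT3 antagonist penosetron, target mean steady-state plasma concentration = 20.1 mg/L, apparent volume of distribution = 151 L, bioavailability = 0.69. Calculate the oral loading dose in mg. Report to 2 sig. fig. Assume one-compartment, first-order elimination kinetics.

LD = Css × Vd / F = 20.1 × 151 / 0.69 = 4399 mg

4400 mg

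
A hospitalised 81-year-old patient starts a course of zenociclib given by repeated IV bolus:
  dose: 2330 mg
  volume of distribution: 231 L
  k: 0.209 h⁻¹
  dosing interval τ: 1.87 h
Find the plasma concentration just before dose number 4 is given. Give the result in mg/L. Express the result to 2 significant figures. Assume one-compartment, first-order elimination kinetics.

15 mg/L

C₀ per dose = Dose / Vd = 2330 / 231 = 10.09 mg/L
Fraction remaining after one interval: r = e^(−kτ) = e^(−0.2090 × 1.87) = 0.6765
Before dose 4, 3 doses have been given (aged 1τ, 2τ, 3τ).
C_trough = C₀ × (r + r² + … + r^3) = C₀ × r(1−r^3)/(1−r)
        = 10.09 × 0.6765 × (1 − 0.3096) / (1 − 0.6765) = 14.57 mg/L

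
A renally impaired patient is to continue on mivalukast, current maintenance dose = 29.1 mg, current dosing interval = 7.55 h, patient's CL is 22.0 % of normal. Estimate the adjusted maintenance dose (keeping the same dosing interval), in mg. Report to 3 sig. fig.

To keep the same average steady-state level, dosing rate must scale with clearance.
CL ratio = 22.0 / 100 = 0.2200
New dose (same interval) = 29.1 × 0.2200 = 6.402 mg

6.40 mg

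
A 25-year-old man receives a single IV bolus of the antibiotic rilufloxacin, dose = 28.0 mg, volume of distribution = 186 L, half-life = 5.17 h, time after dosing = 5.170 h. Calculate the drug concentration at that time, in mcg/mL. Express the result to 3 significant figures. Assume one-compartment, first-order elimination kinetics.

0.0753 mcg/mL

C₀ = Dose / Vd = 28.00 / 186 = 0.1505 mg/L
k = ln2 / t½ = 0.693147 / 5.17 = 0.1341 h⁻¹
t / t½ = 5.170 / 5.17 = 1 half-lives
C = C₀ × (1/2)^1 = 0.1505 × 0.5000 = 0.07525 mg/L
(0.07525 mg/L = 0.07525 mcg/mL)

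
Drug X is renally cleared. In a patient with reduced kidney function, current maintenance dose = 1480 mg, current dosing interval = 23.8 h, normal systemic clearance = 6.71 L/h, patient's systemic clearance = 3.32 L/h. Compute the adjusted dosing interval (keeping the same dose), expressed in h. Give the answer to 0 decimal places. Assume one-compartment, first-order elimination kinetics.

To keep the same average steady-state level, dosing rate must scale with clearance.
CL ratio = 3.32 / 6.71 = 0.4948
New interval (same dose) = 23.8 / 0.4948 = 48.10 h

48 h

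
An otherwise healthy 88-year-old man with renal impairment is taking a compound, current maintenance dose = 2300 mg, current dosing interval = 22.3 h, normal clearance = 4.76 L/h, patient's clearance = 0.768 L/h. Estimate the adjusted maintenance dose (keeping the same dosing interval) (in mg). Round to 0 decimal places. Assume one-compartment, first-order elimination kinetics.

371 mg

To keep the same average steady-state level, dosing rate must scale with clearance.
CL ratio = 0.768 / 4.76 = 0.1613
New dose (same interval) = 2300 × 0.1613 = 371.0 mg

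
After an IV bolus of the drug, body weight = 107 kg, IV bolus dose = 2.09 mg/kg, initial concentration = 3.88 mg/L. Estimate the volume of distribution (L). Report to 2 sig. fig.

Dose = 2.09 × 107 = 223.6 mg
Vd = Dose / C₀ = 223.6 / 3.88 = 57.63 L

58 L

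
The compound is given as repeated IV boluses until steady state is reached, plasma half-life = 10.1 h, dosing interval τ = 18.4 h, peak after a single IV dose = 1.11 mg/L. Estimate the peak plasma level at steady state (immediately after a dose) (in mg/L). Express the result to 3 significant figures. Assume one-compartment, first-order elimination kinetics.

k = ln2 / t½ = 0.693147 / 10.1 = 0.06863 h⁻¹
e^(−kτ) = e^(−0.06863 × 18.4) = 0.2829
Accumulation ratio R = 1 / (1 − e^(−kτ)) = 1 / (1 − 0.2829) = 1.395
Steady-state peak = C₀ × R = 1.11 × 1.395 = 1.548 mg/L

1.55 mg/L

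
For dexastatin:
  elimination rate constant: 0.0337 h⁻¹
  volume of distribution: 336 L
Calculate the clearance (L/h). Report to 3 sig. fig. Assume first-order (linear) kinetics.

11.3 L/h

CL = k × Vd = 0.0337 × 336 = 11.32 L/h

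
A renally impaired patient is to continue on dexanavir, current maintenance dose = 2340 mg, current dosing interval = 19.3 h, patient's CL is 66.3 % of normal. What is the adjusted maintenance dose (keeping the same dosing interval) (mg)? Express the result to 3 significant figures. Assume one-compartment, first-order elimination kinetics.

1550 mg

To keep the same average steady-state level, dosing rate must scale with clearance.
CL ratio = 66.3 / 100 = 0.6630
New dose (same interval) = 2340 × 0.6630 = 1551 mg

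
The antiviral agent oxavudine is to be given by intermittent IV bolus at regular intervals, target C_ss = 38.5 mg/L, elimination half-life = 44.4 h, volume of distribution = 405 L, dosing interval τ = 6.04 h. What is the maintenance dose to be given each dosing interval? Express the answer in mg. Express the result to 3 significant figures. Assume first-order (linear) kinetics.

1470 mg

k = ln2 / t½ = 0.693147 / 44.4 = 0.01561 h⁻¹
CL = k × Vd = 0.01561 × 405 = 6.322 L/h
At steady state, Dose/τ = Css × CL.
Dose = Css × CL × τ = 38.5 × 6.322 × 6.04 = 1470 mg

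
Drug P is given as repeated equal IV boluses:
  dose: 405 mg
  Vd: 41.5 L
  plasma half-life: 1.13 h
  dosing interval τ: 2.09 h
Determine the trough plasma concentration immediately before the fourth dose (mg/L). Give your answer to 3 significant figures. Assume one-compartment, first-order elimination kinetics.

3.67 mg/L

C₀ per dose = Dose / Vd = 405 / 41.5 = 9.759 mg/L
k = ln2 / t½ = 0.693147 / 1.13 = 0.6134 h⁻¹
Fraction remaining after one interval: r = e^(−kτ) = e^(−0.6134 × 2.09) = 0.2775
Before dose 4, 3 doses have been given (aged 1τ, 2τ, 3τ).
C_trough = C₀ × (r + r² + … + r^3) = C₀ × r(1−r^3)/(1−r)
        = 9.759 × 0.2775 × (1 − 0.02137) / (1 − 0.2775) = 3.668 mg/L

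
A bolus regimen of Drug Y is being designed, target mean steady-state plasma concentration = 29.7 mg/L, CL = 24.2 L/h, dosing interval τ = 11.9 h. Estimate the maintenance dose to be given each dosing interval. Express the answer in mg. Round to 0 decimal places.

8553 mg

At steady state, Dose/τ = Css × CL.
Dose = Css × CL × τ = 29.7 × 24.20 × 11.9 = 8553 mg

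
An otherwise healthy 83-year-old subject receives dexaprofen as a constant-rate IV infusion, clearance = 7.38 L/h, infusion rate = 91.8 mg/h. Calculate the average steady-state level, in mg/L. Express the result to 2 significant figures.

12 mg/L

At steady state Css = R₀ / CL = 91.8 / 7.380 = 12.44 mg/L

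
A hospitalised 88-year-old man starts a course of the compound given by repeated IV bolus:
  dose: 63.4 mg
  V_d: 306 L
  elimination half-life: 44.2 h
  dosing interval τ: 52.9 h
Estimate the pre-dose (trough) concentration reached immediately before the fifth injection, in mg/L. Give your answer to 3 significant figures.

C₀ per dose = Dose / Vd = 63.4 / 306 = 0.2072 mg/L
k = ln2 / t½ = 0.693147 / 44.2 = 0.01568 h⁻¹
Fraction remaining after one interval: r = e^(−kτ) = e^(−0.01568 × 52.9) = 0.4363
Before dose 5, 4 doses have been given (aged 1τ, 2τ, 3τ, 4τ).
C_trough = C₀ × (r + r² + … + r^4) = C₀ × r(1−r^4)/(1−r)
        = 0.2072 × 0.4363 × (1 − 0.03624) / (1 − 0.4363) = 0.1546 mg/L

0.155 mg/L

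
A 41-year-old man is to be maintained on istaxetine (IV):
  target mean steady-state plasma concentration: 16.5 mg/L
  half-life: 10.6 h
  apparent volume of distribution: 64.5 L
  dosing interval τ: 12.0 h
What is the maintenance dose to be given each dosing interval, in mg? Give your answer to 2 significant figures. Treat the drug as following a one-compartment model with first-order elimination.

840 mg

k = ln2 / t½ = 0.693147 / 10.6 = 0.06539 h⁻¹
CL = k × Vd = 0.06539 × 64.5 = 4.218 L/h
At steady state, Dose/τ = Css × CL.
Dose = Css × CL × τ = 16.5 × 4.218 × 12.0 = 835.2 mg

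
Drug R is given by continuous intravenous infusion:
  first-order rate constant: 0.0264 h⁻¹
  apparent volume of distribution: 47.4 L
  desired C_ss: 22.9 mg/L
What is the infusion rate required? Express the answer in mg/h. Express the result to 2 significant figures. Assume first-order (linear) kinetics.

29 mg/h

CL = k × Vd = 0.02640 × 47.4 = 1.251 L/h
At steady state, infusion rate R₀ = Css × CL = 22.9 × 1.251 = 28.65 mg/h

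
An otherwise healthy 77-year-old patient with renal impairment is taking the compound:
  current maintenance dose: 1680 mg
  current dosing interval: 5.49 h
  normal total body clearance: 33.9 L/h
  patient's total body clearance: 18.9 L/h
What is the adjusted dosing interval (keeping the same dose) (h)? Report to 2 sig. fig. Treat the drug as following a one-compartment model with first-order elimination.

To keep the same average steady-state level, dosing rate must scale with clearance.
CL ratio = 18.9 / 33.9 = 0.5575
New interval (same dose) = 5.49 / 0.5575 = 9.848 h

9.8 h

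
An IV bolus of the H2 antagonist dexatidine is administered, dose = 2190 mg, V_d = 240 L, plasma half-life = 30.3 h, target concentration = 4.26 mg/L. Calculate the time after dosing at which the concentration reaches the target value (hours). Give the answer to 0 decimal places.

C₀ = Dose / Vd = 2190 / 240 = 9.125 mg/L
k = ln2 / t½ = 0.693147 / 30.3 = 0.02288 h⁻¹
t = ln(C₀ / C) / k = ln(9.125 / 4.26) / 0.02288
  = ln(2.142) / 0.02288 = 0.7617 / 0.02288 = 33.29 h

33 h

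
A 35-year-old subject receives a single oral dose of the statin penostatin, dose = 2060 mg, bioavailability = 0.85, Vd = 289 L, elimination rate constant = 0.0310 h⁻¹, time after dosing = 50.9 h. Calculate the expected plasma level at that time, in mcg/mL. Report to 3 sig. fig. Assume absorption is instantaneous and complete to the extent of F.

1.25 mcg/mL

Amount reaching circulation = F × Dose = 0.85 × 2060 = 1751 mg
C₀ = F·Dose / Vd = 1751 / 289 = 6.059 mg/L
C = C₀ · e^(−k·t) = 6.059 × e^(−0.03100 × 50.9)
  = 6.059 × 0.2064 = 1.251 mg/L
(1.251 mg/L = 1.251 mcg/mL)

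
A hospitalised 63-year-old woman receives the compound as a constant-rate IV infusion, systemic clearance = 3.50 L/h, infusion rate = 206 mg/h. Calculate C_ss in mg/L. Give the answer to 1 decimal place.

58.9 mg/L

At steady state Css = R₀ / CL = 206 / 3.500 = 58.86 mg/L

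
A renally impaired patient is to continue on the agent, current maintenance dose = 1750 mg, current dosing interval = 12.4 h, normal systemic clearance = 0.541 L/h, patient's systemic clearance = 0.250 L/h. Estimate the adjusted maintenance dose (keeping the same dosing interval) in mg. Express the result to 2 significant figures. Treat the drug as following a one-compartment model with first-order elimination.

To keep the same average steady-state level, dosing rate must scale with clearance.
CL ratio = 0.250 / 0.541 = 0.4621
New dose (same interval) = 1750 × 0.4621 = 808.7 mg

810 mg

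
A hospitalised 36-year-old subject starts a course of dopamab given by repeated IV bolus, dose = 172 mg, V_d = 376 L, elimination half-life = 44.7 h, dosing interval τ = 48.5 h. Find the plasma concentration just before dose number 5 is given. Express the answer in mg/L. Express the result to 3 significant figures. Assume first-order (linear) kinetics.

0.388 mg/L

C₀ per dose = Dose / Vd = 172 / 376 = 0.4574 mg/L
k = ln2 / t½ = 0.693147 / 44.7 = 0.01551 h⁻¹
Fraction remaining after one interval: r = e^(−kτ) = e^(−0.01551 × 48.5) = 0.4713
Before dose 5, 4 doses have been given (aged 1τ, 2τ, 3τ, 4τ).
C_trough = C₀ × (r + r² + … + r^4) = C₀ × r(1−r^4)/(1−r)
        = 0.4574 × 0.4713 × (1 − 0.04934) / (1 − 0.4713) = 0.3876 mg/L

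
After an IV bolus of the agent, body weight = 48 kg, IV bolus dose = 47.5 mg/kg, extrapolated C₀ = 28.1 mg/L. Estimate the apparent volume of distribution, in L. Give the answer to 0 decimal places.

Dose = 47.5 × 48 = 2280 mg
Vd = Dose / C₀ = 2280 / 28.1 = 81.14 L

81 L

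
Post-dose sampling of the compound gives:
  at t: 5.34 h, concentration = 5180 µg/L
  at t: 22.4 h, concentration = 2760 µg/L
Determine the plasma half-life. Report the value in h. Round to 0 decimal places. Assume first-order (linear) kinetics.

19 h

k = ln(C₁/C₂) / (t₂ − t₁) = ln(5180/2760) / (22.4 − 5.34)
  = 0.6296 / 17.06 = 0.03691 h⁻¹
t½ = ln2 / k = 0.693147 / 0.03691 = 18.78 h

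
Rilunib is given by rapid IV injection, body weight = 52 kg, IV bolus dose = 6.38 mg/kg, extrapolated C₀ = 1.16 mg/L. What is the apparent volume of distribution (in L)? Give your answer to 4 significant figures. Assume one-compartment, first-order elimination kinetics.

286.0 L

Dose = 6.38 × 52 = 331.8 mg
Vd = Dose / C₀ = 331.8 / 1.16 = 286.0 L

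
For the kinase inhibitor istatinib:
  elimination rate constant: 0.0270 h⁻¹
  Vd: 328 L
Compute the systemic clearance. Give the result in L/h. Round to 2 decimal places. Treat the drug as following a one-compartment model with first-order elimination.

CL = k × Vd = 0.0270 × 328 = 8.856 L/h

8.86 L/h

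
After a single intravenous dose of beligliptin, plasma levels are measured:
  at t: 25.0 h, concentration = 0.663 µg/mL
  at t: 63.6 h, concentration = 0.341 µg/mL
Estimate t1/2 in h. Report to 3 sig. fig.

40.2 h

k = ln(C₁/C₂) / (t₂ − t₁) = ln(0.663/0.341) / (63.6 − 25.0)
  = 0.6649 / 38.60 = 0.01723 h⁻¹
t½ = ln2 / k = 0.693147 / 0.01723 = 40.23 h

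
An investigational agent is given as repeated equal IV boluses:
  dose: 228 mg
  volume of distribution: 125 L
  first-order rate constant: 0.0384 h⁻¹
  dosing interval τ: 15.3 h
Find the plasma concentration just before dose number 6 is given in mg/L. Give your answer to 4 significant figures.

C₀ per dose = Dose / Vd = 228 / 125 = 1.824 mg/L
Fraction remaining after one interval: r = e^(−kτ) = e^(−0.03840 × 15.3) = 0.5557
Before dose 6, 5 doses have been given (aged 1τ, 2τ, 3τ, 4τ, 5τ).
C_trough = C₀ × (r + r² + … + r^5) = C₀ × r(1−r^5)/(1−r)
        = 1.824 × 0.5557 × (1 − 0.05299) / (1 − 0.5557) = 2.160 mg/L

2.160 mg/L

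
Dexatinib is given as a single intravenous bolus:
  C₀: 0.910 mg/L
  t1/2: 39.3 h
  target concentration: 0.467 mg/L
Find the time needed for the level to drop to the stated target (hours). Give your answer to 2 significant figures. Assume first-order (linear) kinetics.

k = ln2 / t½ = 0.693147 / 39.3 = 0.01764 h⁻¹
t = ln(C₀ / C) / k = ln(0.9100 / 0.467) / 0.01764
  = ln(1.949) / 0.01764 = 0.6673 / 0.01764 = 37.83 h

38 h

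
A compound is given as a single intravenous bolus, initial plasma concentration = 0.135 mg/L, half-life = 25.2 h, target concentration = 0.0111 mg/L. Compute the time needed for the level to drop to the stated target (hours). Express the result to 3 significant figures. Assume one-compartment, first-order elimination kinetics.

90.8 h

k = ln2 / t½ = 0.693147 / 25.2 = 0.02751 h⁻¹
t = ln(C₀ / C) / k = ln(0.1350 / 0.0111) / 0.02751
  = ln(12.16) / 0.02751 = 2.498 / 0.02751 = 90.80 h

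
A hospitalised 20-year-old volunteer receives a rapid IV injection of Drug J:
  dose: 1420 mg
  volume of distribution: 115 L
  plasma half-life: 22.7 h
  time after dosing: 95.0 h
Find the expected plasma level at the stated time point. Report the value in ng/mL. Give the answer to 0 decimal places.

679 ng/mL

C₀ = Dose / Vd = 1420 / 115 = 12.35 mg/L
k = ln2 / t½ = 0.693147 / 22.7 = 0.03054 h⁻¹
C = C₀ · e^(−k·t) = 12.35 × e^(−0.03054 × 95.0)
  = 12.35 × 0.05495 = 0.6786 mg/L
Convert: 0.6786 mg/L × 1000 = 678.6 ng/mL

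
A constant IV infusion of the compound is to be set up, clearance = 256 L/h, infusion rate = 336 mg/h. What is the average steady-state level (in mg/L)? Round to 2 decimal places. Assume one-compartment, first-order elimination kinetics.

1.31 mg/L

At steady state Css = R₀ / CL = 336 / 256.0 = 1.313 mg/L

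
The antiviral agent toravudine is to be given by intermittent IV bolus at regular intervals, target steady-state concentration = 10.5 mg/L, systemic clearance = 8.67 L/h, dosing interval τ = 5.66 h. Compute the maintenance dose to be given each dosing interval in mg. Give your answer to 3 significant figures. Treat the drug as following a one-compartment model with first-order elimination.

At steady state, Dose/τ = Css × CL.
Dose = Css × CL × τ = 10.5 × 8.670 × 5.66 = 515.3 mg

515 mg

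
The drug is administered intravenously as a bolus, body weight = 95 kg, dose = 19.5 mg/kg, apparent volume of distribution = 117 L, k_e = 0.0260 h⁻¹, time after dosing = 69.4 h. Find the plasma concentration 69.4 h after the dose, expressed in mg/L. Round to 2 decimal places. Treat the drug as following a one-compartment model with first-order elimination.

2.61 mg/L

Total dose = 19.5 × 95 = 1853 mg
C₀ = Dose / Vd = 1853 / 117 = 15.84 mg/L
C = C₀ · e^(−k·t) = 15.84 × e^(−0.02600 × 69.4)
  = 15.84 × 0.1646 = 2.607 mg/L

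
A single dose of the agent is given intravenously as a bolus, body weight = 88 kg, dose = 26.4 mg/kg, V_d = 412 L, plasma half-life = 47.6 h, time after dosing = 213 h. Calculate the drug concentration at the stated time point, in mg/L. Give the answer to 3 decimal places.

Total dose = 26.4 × 88 = 2323 mg
C₀ = Dose / Vd = 2323 / 412 = 5.638 mg/L
k = ln2 / t½ = 0.693147 / 47.6 = 0.01456 h⁻¹
C = C₀ · e^(−k·t) = 5.638 × e^(−0.01456 × 213)
  = 5.638 × 0.04499 = 0.2537 mg/L

0.254 mg/L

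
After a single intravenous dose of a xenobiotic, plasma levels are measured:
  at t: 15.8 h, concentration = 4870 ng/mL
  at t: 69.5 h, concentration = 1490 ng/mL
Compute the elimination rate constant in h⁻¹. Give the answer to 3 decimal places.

0.022 h⁻¹

k = ln(C₁/C₂) / (t₂ − t₁) = ln(4870/1490) / (69.5 − 15.8)
  = 1.184 / 53.70 = 0.02205 h⁻¹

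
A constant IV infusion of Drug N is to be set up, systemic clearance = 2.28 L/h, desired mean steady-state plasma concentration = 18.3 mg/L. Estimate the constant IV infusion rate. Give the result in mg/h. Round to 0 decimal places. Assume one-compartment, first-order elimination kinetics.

42 mg/h

At steady state, infusion rate R₀ = Css × CL = 18.3 × 2.280 = 41.72 mg/h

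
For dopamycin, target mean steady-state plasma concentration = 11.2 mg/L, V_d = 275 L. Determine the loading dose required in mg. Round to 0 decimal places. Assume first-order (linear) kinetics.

3080 mg

LD = Css × Vd = 11.2 × 275 = 3080 mg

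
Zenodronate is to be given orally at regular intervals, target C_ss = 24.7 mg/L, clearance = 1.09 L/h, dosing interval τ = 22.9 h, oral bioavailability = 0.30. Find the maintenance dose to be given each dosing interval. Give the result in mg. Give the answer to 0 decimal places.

At steady state, F × (Dose/τ) = Css × CL.
Dose = Css × CL × τ / F = 24.7 × 1.090 × 22.9 / 0.30 = 2055 mg

2055 mg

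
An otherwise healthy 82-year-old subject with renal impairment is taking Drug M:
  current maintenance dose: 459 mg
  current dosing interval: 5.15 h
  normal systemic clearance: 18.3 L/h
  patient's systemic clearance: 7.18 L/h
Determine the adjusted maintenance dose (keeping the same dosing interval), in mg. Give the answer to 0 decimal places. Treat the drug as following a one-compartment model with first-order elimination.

180 mg

To keep the same average steady-state level, dosing rate must scale with clearance.
CL ratio = 7.18 / 18.3 = 0.3923
New dose (same interval) = 459 × 0.3923 = 180.1 mg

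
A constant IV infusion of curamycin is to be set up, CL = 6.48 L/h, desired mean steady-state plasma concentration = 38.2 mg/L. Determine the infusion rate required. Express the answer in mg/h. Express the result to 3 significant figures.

248 mg/h

At steady state, infusion rate R₀ = Css × CL = 38.2 × 6.480 = 247.5 mg/h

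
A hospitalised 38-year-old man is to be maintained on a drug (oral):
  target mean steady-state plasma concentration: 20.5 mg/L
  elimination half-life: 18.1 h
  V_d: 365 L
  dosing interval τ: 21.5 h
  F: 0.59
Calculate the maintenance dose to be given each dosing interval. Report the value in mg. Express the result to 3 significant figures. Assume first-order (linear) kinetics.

10400 mg

k = ln2 / t½ = 0.693147 / 18.1 = 0.03830 h⁻¹
CL = k × Vd = 0.03830 × 365 = 13.98 L/h
At steady state, F × (Dose/τ) = Css × CL.
Dose = Css × CL × τ / F = 20.5 × 13.98 × 21.5 / 0.59 = 10440 mg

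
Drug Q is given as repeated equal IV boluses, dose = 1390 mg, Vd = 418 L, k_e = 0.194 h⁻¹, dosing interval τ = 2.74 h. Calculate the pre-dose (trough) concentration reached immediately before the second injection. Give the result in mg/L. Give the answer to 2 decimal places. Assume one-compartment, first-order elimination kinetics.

1.95 mg/L

C₀ per dose = Dose / Vd = 1390 / 418 = 3.325 mg/L
Fraction remaining after one interval: r = e^(−kτ) = e^(−0.1940 × 2.74) = 0.5877
Before dose 2, 1 dose has been given (aged 1τ).
C_trough = C₀ × r = 3.325 × 0.5877 = 1.954 mg/L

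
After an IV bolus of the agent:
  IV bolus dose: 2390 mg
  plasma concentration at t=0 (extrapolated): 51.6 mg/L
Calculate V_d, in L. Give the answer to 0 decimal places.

Vd = Dose / C₀ = 2390 / 51.6 = 46.32 L

46 L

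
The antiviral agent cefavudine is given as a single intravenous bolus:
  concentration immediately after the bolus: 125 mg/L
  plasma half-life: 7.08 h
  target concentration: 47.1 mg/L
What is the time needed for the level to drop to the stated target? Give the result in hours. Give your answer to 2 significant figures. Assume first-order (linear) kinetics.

10 h

k = ln2 / t½ = 0.693147 / 7.08 = 0.09790 h⁻¹
t = ln(C₀ / C) / k = ln(125.0 / 47.1) / 0.09790
  = ln(2.654) / 0.09790 = 0.9761 / 0.09790 = 9.970 h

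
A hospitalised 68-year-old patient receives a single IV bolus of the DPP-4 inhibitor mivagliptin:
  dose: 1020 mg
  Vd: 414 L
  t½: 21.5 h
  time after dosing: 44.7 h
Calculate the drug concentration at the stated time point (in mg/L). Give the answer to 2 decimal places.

C₀ = Dose / Vd = 1020 / 414 = 2.464 mg/L
k = ln2 / t½ = 0.693147 / 21.5 = 0.03224 h⁻¹
C = C₀ · e^(−k·t) = 2.464 × e^(−0.03224 × 44.7)
  = 2.464 × 0.2367 = 0.5832 mg/L

0.58 mg/L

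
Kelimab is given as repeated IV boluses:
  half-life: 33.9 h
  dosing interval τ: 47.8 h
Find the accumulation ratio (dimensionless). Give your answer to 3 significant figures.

1.60

k = ln2 / t½ = 0.693147 / 33.9 = 0.02045 h⁻¹
e^(−kτ) = e^(−0.02045 × 47.8) = 0.3762
Accumulation ratio R = 1 / (1 − e^(−kτ)) = 1 / (1 − 0.3762) = 1.603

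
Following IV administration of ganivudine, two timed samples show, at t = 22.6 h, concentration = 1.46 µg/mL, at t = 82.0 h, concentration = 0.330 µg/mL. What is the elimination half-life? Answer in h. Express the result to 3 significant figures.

27.7 h

k = ln(C₁/C₂) / (t₂ − t₁) = ln(1.46/0.330) / (82.0 − 22.6)
  = 1.487 / 59.40 = 0.02503 h⁻¹
t½ = ln2 / k = 0.693147 / 0.02503 = 27.69 h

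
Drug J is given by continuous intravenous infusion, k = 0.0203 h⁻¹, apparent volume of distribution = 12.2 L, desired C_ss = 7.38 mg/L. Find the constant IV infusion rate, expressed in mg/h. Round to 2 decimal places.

1.83 mg/h

CL = k × Vd = 0.02030 × 12.2 = 0.2477 L/h
At steady state, infusion rate R₀ = Css × CL = 7.38 × 0.2477 = 1.828 mg/h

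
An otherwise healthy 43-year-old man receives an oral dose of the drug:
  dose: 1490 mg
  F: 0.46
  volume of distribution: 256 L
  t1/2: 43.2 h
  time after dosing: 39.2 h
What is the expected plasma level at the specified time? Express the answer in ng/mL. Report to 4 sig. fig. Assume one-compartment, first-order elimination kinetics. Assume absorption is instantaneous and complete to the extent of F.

Amount reaching circulation = F × Dose = 0.46 × 1490 = 685.4 mg
C₀ = F·Dose / Vd = 685.4 / 256 = 2.677 mg/L
k = ln2 / t½ = 0.693147 / 43.2 = 0.01605 h⁻¹
C = C₀ · e^(−k·t) = 2.677 × e^(−0.01605 × 39.2)
  = 2.677 × 0.5330 = 1.427 mg/L
Convert: 1.427 mg/L × 1000 = 1427 ng/mL

1427 ng/mL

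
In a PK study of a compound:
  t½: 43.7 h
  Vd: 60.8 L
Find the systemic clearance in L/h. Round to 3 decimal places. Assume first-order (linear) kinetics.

0.964 L/h

k = ln2 / t½ = 0.693147 / 43.7 = 0.01586 h⁻¹
CL = k × Vd = 0.01586 × 60.8 = 0.9643 L/h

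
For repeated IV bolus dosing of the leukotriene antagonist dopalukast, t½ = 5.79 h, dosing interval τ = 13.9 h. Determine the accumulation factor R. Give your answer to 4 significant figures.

1.234

k = ln2 / t½ = 0.693147 / 5.79 = 0.1197 h⁻¹
e^(−kτ) = e^(−0.1197 × 13.9) = 0.1894
Accumulation ratio R = 1 / (1 − e^(−kτ)) = 1 / (1 − 0.1894) = 1.234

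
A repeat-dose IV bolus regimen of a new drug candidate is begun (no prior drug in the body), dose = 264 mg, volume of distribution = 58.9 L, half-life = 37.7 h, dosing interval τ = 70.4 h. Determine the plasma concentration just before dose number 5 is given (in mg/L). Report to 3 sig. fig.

C₀ per dose = Dose / Vd = 264 / 58.9 = 4.482 mg/L
k = ln2 / t½ = 0.693147 / 37.7 = 0.01839 h⁻¹
Fraction remaining after one interval: r = e^(−kτ) = e^(−0.01839 × 70.4) = 0.2740
Before dose 5, 4 doses have been given (aged 1τ, 2τ, 3τ, 4τ).
C_trough = C₀ × (r + r² + … + r^4) = C₀ × r(1−r^4)/(1−r)
        = 4.482 × 0.2740 × (1 − 0.005636) / (1 − 0.2740) = 1.682 mg/L

1.68 mg/L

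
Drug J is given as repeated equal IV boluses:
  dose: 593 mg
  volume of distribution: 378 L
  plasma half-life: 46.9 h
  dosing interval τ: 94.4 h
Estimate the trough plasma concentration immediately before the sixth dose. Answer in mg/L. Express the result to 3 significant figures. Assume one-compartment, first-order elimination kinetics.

C₀ per dose = Dose / Vd = 593 / 378 = 1.569 mg/L
k = ln2 / t½ = 0.693147 / 46.9 = 0.01478 h⁻¹
Fraction remaining after one interval: r = e^(−kτ) = e^(−0.01478 × 94.4) = 0.2478
Before dose 6, 5 doses have been given (aged 1τ, 2τ, 3τ, 4τ, 5τ).
C_trough = C₀ × (r + r² + … + r^5) = C₀ × r(1−r^5)/(1−r)
        = 1.569 × 0.2478 × (1 − 0.0009343) / (1 − 0.2478) = 0.5164 mg/L

0.516 mg/L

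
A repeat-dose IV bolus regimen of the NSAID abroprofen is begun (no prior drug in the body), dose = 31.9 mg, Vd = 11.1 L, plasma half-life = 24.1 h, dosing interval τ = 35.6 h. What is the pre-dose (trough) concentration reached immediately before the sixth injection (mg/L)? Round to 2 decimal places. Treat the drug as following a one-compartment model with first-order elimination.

C₀ per dose = Dose / Vd = 31.9 / 11.1 = 2.874 mg/L
k = ln2 / t½ = 0.693147 / 24.1 = 0.02876 h⁻¹
Fraction remaining after one interval: r = e^(−kτ) = e^(−0.02876 × 35.6) = 0.3592
Before dose 6, 5 doses have been given (aged 1τ, 2τ, 3τ, 4τ, 5τ).
C_trough = C₀ × (r + r² + … + r^5) = C₀ × r(1−r^5)/(1−r)
        = 2.874 × 0.3592 × (1 − 0.005980) / (1 − 0.3592) = 1.601 mg/L

1.60 mg/L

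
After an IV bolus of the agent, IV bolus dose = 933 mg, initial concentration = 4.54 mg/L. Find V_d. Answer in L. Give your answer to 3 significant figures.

Vd = Dose / C₀ = 933.0 / 4.54 = 205.5 L

206 L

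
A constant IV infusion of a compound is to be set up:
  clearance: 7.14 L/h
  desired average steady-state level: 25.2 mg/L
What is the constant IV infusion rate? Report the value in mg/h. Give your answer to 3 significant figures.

180 mg/h

At steady state, infusion rate R₀ = Css × CL = 25.2 × 7.140 = 179.9 mg/h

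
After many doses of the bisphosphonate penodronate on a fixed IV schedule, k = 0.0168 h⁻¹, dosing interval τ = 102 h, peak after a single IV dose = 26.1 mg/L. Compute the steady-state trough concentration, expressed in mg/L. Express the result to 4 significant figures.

e^(−kτ) = e^(−0.01680 × 102) = 0.1802
Accumulation ratio R = 1 / (1 − e^(−kτ)) = 1 / (1 − 0.1802) = 1.220
Steady-state trough = C₀ × R × e^(−kτ) = 26.1 × 1.220 × 0.1802 = 5.738 mg/L

5.738 mg/L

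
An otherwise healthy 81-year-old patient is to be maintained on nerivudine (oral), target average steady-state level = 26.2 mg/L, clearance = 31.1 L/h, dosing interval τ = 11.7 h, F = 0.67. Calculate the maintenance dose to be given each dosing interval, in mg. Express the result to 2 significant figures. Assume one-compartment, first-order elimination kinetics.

14000 mg

At steady state, F × (Dose/τ) = Css × CL.
Dose = Css × CL × τ / F = 26.2 × 31.10 × 11.7 / 0.67 = 14230 mg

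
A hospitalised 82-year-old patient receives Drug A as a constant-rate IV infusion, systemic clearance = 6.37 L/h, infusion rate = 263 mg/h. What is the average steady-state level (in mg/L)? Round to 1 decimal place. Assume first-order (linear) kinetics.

41.3 mg/L

At steady state Css = R₀ / CL = 263 / 6.370 = 41.29 mg/L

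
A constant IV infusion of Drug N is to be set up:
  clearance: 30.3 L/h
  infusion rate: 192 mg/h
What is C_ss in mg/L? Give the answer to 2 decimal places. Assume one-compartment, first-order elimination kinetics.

At steady state Css = R₀ / CL = 192 / 30.30 = 6.337 mg/L

6.34 mg/L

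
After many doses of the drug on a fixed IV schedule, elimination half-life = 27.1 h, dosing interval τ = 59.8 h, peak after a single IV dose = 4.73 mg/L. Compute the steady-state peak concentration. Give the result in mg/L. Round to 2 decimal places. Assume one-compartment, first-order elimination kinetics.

k = ln2 / t½ = 0.693147 / 27.1 = 0.02558 h⁻¹
e^(−kτ) = e^(−0.02558 × 59.8) = 0.2166
Accumulation ratio R = 1 / (1 − e^(−kτ)) = 1 / (1 − 0.2166) = 1.276
Steady-state peak = C₀ × R = 4.73 × 1.276 = 6.035 mg/L

6.04 mg/L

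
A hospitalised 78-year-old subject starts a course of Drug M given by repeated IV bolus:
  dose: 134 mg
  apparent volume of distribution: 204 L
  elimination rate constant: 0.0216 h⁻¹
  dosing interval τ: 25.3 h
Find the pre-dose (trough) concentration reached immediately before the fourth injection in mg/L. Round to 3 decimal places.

C₀ per dose = Dose / Vd = 134 / 204 = 0.6569 mg/L
Fraction remaining after one interval: r = e^(−kτ) = e^(−0.02160 × 25.3) = 0.5790
Before dose 4, 3 doses have been given (aged 1τ, 2τ, 3τ).
C_trough = C₀ × (r + r² + … + r^3) = C₀ × r(1−r^3)/(1−r)
        = 0.6569 × 0.5790 × (1 − 0.1941) / (1 − 0.5790) = 0.7281 mg/L

0.728 mg/L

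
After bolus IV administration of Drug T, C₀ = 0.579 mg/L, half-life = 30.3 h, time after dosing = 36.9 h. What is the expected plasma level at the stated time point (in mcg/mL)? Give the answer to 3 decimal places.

0.249 mcg/mL

k = ln2 / t½ = 0.693147 / 30.3 = 0.02288 h⁻¹
C = C₀ · e^(−k·t) = 0.5790 × e^(−0.02288 × 36.9)
  = 0.5790 × 0.4299 = 0.2489 mg/L
(0.2489 mg/L = 0.2489 mcg/mL)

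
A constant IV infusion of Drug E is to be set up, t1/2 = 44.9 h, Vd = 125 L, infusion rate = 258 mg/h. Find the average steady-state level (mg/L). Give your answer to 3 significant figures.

134 mg/L

k = ln2 / t½ = 0.693147 / 44.9 = 0.01544 h⁻¹
CL = k × Vd = 0.01544 × 125 = 1.930 L/h
At steady state Css = R₀ / CL = 258 / 1.930 = 133.7 mg/L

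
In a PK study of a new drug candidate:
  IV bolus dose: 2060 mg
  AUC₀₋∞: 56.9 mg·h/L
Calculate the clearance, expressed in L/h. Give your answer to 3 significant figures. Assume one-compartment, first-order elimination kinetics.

36.2 L/h

CL = Dose / AUC = 2060 / 56.9 = 36.20 L/h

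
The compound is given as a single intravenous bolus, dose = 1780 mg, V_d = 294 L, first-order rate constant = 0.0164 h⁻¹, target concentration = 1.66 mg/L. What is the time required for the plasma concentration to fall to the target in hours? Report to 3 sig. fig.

C₀ = Dose / Vd = 1780 / 294 = 6.054 mg/L
t = ln(C₀ / C) / k = ln(6.054 / 1.66) / 0.01640
  = ln(3.647) / 0.01640 = 1.294 / 0.01640 = 78.90 h

78.9 h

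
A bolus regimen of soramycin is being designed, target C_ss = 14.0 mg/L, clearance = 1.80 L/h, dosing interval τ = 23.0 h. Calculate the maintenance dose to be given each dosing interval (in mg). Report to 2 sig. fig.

At steady state, Dose/τ = Css × CL.
Dose = Css × CL × τ = 14.0 × 1.800 × 23.0 = 579.6 mg

580 mg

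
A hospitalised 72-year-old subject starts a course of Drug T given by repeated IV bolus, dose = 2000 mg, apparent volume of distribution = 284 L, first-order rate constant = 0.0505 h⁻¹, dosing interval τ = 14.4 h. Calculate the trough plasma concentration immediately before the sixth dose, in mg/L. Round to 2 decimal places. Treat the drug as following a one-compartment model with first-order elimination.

C₀ per dose = Dose / Vd = 2000 / 284 = 7.042 mg/L
Fraction remaining after one interval: r = e^(−kτ) = e^(−0.05050 × 14.4) = 0.4833
Before dose 6, 5 doses have been given (aged 1τ, 2τ, 3τ, 4τ, 5τ).
C_trough = C₀ × (r + r² + … + r^5) = C₀ × r(1−r^5)/(1−r)
        = 7.042 × 0.4833 × (1 − 0.02637) / (1 − 0.4833) = 6.413 mg/L

6.41 mg/L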